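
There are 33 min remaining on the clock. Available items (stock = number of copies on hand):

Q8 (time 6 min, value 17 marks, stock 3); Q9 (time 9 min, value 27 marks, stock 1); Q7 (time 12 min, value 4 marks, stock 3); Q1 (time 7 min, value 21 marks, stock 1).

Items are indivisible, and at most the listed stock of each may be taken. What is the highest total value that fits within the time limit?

82 marks

Top feasible selections:
- 2×Q8 + 1×Q9 + 1×Q1: time 28, value 82
- 3×Q8 + 1×Q9: time 27, value 78
Best: 82 marks.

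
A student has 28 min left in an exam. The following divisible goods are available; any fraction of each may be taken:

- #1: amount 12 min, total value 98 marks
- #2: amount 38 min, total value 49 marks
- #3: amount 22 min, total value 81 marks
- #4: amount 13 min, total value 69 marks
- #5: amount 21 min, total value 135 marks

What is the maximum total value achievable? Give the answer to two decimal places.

200.86

Take in order of value per unit:
- #1 (98/12 per unit): all 12 → value 98, running total 98.00
- #5 (135/21 per unit): 16 of 21 → value 16×135/21 = 102.8571, running total 200.86
Total 200.86.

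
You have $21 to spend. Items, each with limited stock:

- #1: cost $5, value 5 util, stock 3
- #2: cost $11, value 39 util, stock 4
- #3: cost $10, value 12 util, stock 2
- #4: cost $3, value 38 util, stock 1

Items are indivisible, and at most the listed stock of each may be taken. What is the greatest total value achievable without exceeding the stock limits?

82 util

Best selections within cost 21 and stock limits:
- 1×#1 + 1×#2 + 1×#4: cost 19, value 82
- 1×#2 + 1×#4: cost 14, value 77
- 1×#1 + 1×#3 + 1×#4: cost 18, value 55
Best: 82 util.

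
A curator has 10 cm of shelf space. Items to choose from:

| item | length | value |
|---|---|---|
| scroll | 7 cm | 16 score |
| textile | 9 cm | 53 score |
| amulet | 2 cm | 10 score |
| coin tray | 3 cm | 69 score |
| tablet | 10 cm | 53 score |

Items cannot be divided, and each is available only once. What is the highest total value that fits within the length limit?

Check high-value combinations within 10 cm:
- scroll+coin tray: length 7+3=10, value 16+69=85
- amulet+coin tray: length 2+3=5, value 10+69=79
- coin tray: length 3, value 69
Best: 85 score.

85 score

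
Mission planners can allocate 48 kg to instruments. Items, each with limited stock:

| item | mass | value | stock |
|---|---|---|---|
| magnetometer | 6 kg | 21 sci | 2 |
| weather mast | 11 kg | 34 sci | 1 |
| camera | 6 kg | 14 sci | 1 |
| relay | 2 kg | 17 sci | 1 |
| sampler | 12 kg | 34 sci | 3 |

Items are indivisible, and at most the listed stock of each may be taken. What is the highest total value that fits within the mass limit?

144 sci

Top feasible selections:
- 2×magnetometer + 1×weather mast + 2×sampler: mass 47, value 144
- 2×magnetometer + 3×sampler: mass 48, value 144
- 2×magnetometer + 1×weather mast + 1×camera + 1×relay + 1×sampler: mass 43, value 141
- 2×magnetometer + 1×camera + 1×relay + 2×sampler: mass 44, value 141
Best: 144 sci.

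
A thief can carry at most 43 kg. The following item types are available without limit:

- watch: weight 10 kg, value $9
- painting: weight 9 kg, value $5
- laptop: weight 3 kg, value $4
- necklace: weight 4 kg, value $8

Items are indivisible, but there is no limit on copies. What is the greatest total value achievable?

$84

Best value-per-unit is necklace at 8/4; filling with it alone gives 10×8 = 80.
Optimal mix: 1×laptop + 10×necklace → weight 43, value 84.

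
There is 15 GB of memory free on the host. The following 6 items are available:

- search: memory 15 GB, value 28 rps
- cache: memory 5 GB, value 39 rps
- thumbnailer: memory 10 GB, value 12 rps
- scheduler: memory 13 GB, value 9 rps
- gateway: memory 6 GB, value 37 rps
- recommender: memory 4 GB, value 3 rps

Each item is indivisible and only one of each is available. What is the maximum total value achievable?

This is a 0/1 knapsack; check combinations near the capacity.
- cache+gateway+recommender: memory 5+6+4=15, value 39+37+3=79
- cache+gateway: memory 5+6=11, value 39+37=76
- cache+thumbnailer: memory 5+10=15, value 39+12=51
- cache+recommender: memory 5+4=9, value 39+3=42
- gateway+recommender: memory 6+4=10, value 37+3=40
Best: 79 rps.

79 rps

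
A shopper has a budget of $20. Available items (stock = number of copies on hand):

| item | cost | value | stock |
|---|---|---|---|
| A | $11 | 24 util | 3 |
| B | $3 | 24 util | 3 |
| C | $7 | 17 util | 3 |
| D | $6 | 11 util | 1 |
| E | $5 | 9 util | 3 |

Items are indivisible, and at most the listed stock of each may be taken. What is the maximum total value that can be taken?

96 util

Best selections within cost 20 and stock limits:
- 1×A + 3×B: cost 20, value 96
- 3×B + 1×D + 1×E: cost 20, value 92
- 3×B + 2×E: cost 19, value 90
Best: 96 util.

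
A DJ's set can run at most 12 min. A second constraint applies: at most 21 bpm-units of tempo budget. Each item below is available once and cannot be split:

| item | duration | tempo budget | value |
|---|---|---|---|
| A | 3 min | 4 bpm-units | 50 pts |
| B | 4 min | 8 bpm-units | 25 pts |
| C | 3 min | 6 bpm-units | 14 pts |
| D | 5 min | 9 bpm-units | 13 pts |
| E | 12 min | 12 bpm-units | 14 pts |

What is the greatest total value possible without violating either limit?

Feasible sets respecting both limits:
- A+B+C: duration 10, tempo budget 18, value 89
- A+B+D: duration 12, tempo budget 21, value 88
- A+C+D: duration 11, tempo budget 19, value 77
Best: 89 pts.

89 pts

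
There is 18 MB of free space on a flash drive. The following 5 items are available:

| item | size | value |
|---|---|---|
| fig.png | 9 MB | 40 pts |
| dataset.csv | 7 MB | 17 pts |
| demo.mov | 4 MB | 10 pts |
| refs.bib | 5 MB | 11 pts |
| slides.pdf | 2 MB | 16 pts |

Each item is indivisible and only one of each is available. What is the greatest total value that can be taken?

73 pts

Check high-value combinations within 18 MB:
- fig.png+dataset.csv+slides.pdf: size 9+7+2=18, value 40+17+16=73
- fig.png+refs.bib+slides.pdf: size 9+5+2=16, value 40+11+16=67
- fig.png+demo.mov+slides.pdf: size 9+4+2=15, value 40+10+16=66
Best: 73 pts.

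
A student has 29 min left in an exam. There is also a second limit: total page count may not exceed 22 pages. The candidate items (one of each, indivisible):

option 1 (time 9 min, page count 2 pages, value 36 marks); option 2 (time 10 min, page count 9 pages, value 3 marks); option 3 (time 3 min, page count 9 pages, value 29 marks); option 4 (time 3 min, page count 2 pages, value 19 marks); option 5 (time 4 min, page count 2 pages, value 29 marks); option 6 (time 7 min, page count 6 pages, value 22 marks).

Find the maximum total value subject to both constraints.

135 marks

Feasible sets respecting both limits:
- option 1+option 3+option 4+option 5+option 6: time 26, page count 21, value 135
- option 1+option 3+option 5+option 6: time 23, page count 19, value 116
- option 1+option 3+option 4+option 5: time 19, page count 15, value 113
Best: 135 marks.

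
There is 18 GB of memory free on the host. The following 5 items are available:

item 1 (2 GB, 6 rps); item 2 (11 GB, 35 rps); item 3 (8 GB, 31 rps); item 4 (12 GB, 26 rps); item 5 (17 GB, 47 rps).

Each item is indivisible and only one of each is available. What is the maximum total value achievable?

Check high-value combinations within 18 GB:
- item 5: memory 17, value 47
- item 1+item 2: memory 2+11=13, value 6+35=41
- item 1+item 3: memory 2+8=10, value 6+31=37
- item 2: memory 11, value 35
Best: 47 rps.

47 rps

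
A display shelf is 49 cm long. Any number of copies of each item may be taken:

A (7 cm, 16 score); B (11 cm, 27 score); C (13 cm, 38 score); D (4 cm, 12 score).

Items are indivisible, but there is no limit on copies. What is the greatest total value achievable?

Best value-per-unit is D at 12/4; filling with it alone gives 12×12 = 144.
Optimal mix: 1×C + 9×D → length 49, value 146.

146 score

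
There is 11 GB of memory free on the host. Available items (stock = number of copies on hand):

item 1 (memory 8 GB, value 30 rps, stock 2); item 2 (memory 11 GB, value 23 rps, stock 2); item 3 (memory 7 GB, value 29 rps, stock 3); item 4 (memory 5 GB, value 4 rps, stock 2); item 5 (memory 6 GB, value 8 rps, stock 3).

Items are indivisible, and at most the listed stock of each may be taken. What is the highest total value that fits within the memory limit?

Top feasible selections:
- 1×item 1: memory 8, value 30
- 1×item 3: memory 7, value 29
Best: 30 rps.

30 rps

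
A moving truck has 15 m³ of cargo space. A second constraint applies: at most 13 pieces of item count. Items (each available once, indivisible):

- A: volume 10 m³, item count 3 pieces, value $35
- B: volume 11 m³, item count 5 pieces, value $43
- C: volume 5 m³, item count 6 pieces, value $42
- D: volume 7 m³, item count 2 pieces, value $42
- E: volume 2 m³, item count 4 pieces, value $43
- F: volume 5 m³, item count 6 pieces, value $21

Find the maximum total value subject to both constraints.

Feasible sets respecting both limits:
- C+D+E: volume 14, item count 12, value 127
- D+E+F: volume 14, item count 12, value 106
- B+E: volume 13, item count 9, value 86
- C+E: volume 7, item count 10, value 85
Best: $127.

$127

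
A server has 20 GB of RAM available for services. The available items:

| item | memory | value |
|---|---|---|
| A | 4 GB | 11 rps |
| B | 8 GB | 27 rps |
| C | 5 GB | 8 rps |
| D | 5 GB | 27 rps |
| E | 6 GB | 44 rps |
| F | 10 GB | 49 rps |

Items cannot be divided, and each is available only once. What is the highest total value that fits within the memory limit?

104 rps

Check high-value combinations within 20 GB:
- A+E+F: memory 4+6+10=20, value 11+44+49=104
- B+D+E: memory 8+5+6=19, value 27+27+44=98
- E+F: memory 6+10=16, value 44+49=93
- A+C+D+E: memory 4+5+5+6=20, value 11+8+27+44=90
- A+D+F: memory 4+5+10=19, value 11+27+49=87
Best: 104 rps.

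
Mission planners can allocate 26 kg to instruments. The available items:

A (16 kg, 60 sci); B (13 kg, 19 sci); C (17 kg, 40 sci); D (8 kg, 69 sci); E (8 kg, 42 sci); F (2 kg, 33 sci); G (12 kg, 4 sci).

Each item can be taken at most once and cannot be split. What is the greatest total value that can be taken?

Check high-value combinations within 26 kg:
- A+D+F: mass 16+8+2=26, value 60+69+33=162
- D+E+F: mass 8+8+2=18, value 69+42+33=144
- A+E+F: mass 16+8+2=26, value 60+42+33=135
- A+D: mass 16+8=24, value 60+69=129
- B+D+F: mass 13+8+2=23, value 19+69+33=121
Best: 162 sci.

162 sci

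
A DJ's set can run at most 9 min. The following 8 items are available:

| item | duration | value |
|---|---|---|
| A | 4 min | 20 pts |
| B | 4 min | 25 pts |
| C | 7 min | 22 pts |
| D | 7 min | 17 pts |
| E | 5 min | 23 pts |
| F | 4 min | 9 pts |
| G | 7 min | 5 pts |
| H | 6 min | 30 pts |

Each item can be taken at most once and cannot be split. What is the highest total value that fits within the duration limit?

48 pts

Check high-value combinations within 9 min:
- B+E: duration 4+5=9, value 25+23=48
- A+B: duration 4+4=8, value 20+25=45
- A+E: duration 4+5=9, value 20+23=43
Best: 48 pts.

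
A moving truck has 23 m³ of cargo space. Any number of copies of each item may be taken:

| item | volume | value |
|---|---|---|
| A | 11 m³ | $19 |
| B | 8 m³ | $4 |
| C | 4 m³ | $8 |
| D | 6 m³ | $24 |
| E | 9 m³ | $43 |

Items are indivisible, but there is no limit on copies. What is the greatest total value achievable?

Best value-per-unit is E at 43/9; filling with it alone gives 2×43 = 86.
Optimal mix: 1×C + 2×E → volume 22, value 94.

$94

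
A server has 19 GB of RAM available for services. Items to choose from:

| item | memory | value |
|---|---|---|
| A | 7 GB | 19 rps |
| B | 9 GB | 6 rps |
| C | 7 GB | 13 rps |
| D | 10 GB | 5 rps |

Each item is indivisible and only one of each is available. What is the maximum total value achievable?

32 rps

Check high-value combinations within 19 GB:
- A+C: memory 7+7=14, value 19+13=32
- A+B: memory 7+9=16, value 19+6=25
- A+D: memory 7+10=17, value 19+5=24
Best: 32 rps.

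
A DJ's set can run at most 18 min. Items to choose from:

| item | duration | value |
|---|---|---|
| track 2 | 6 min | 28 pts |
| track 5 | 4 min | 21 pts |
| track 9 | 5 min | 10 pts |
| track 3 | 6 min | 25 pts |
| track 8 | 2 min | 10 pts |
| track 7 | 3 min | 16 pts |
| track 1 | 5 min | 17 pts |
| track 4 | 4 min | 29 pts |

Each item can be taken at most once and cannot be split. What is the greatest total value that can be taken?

94 pts

This is a 0/1 knapsack; check combinations near the capacity.
- track 2+track 5+track 7+track 4: duration 6+4+3+4=17, value 28+21+16+29=94
- track 5+track 8+track 7+track 1+track 4: duration 4+2+3+5+4=18, value 21+10+16+17+29=93
- track 2+track 3+track 8+track 4: duration 6+6+2+4=18, value 28+25+10+29=92
- track 5+track 3+track 7+track 4: duration 4+6+3+4=17, value 21+25+16+29=91
Best: 94 pts.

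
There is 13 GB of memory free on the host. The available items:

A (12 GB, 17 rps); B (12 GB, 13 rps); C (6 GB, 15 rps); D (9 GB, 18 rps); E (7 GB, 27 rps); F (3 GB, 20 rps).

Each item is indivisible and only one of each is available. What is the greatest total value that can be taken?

Check high-value combinations within 13 GB:
- E+F: memory 7+3=10, value 27+20=47
- C+E: memory 6+7=13, value 15+27=42
- D+F: memory 9+3=12, value 18+20=38
- C+F: memory 6+3=9, value 15+20=35
- E: memory 7, value 27
Best: 47 rps.

47 rps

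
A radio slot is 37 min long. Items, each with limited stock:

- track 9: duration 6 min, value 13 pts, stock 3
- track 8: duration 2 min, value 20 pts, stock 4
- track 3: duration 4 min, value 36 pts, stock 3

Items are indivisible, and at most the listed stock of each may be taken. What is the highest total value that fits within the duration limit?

214 pts

Top feasible selections:
- 2×track 9 + 4×track 8 + 3×track 3: duration 32, value 214
- 3×track 9 + 3×track 8 + 3×track 3: duration 36, value 207
Best: 214 pts.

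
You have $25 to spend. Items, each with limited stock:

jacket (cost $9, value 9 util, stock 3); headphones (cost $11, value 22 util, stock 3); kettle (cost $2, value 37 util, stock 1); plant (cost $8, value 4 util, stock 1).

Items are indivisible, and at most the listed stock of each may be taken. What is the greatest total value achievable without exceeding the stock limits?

81 util

Top feasible selections:
- 2×headphones + 1×kettle: cost 24, value 81
- 1×jacket + 1×headphones + 1×kettle: cost 22, value 68
Best: 81 util.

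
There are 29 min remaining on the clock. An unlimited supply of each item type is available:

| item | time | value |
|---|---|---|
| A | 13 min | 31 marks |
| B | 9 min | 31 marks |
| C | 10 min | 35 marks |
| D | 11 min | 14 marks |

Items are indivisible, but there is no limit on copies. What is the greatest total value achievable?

101 marks

Best value-per-unit is C at 35/10; filling with it alone gives 2×35 = 70.
Optimal mix: 1×B + 2×C → time 29, value 101.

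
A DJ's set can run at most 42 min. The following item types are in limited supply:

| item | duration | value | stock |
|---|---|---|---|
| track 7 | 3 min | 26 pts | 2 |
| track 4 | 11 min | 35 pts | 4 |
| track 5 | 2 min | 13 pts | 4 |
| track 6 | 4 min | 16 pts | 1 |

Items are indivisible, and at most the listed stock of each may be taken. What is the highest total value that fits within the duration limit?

190 pts

Best selections within duration 42 and stock limits:
- 2×track 7 + 2×track 4 + 4×track 5 + 1×track 6: duration 40, value 190
- 2×track 7 + 2×track 4 + 3×track 5 + 1×track 6: duration 38, value 177
- 2×track 7 + 2×track 4 + 4×track 5: duration 36, value 174
- 2×track 7 + 3×track 4 + 1×track 5: duration 41, value 170
Best: 190 pts.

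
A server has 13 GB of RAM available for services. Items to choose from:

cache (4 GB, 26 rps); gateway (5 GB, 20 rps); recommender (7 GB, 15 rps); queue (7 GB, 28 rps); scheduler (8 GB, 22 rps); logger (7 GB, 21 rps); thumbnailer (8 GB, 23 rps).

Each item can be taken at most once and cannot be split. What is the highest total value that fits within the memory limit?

54 rps

Check high-value combinations within 13 GB:
- cache+queue: memory 4+7=11, value 26+28=54
- cache+thumbnailer: memory 4+8=12, value 26+23=49
- gateway+queue: memory 5+7=12, value 20+28=48
- cache+scheduler: memory 4+8=12, value 26+22=48
Best: 54 rps.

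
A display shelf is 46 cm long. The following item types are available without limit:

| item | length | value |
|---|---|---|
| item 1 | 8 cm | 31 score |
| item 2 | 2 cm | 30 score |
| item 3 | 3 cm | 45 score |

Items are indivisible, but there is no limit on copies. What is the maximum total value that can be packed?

Best value-per-unit is item 2 at 30/2, and filling with it alone uses length 23×2=46. No mix of the others beats 23×30 = 690.

690 score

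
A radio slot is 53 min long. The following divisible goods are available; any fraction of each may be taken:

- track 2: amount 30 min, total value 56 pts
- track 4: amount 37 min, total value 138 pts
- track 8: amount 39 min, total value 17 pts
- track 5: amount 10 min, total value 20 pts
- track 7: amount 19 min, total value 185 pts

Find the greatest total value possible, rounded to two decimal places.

Take in order of value per unit:
- track 7 (185/19 per unit): all 19 → value 185, running total 185.00
- track 4 (138/37 per unit): 34 of 37 → value 34×138/37 = 126.8108, running total 311.81
Total 311.81.

311.81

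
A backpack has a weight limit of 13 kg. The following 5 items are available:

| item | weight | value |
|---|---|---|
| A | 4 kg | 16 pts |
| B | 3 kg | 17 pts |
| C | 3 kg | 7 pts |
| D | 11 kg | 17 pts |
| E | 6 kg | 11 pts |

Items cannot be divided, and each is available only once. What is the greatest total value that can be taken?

44 pts

Check high-value combinations within 13 kg:
- A+B+E: weight 4+3+6=13, value 16+17+11=44
- A+B+C: weight 4+3+3=10, value 16+17+7=40
- B+C+E: weight 3+3+6=12, value 17+7+11=35
- A+C+E: weight 4+3+6=13, value 16+7+11=34
- A+B: weight 4+3=7, value 16+17=33
Best: 44 pts.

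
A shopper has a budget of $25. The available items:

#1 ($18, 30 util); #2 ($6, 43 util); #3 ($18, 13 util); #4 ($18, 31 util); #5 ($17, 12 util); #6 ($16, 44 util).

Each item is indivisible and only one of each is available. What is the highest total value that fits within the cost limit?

87 util

This is a 0/1 knapsack; check combinations near the capacity.
- #2+#6: cost 6+16=22, value 43+44=87
- #2+#4: cost 6+18=24, value 43+31=74
- #1+#2: cost 18+6=24, value 30+43=73
- #2+#3: cost 6+18=24, value 43+13=56
Best: 87 util.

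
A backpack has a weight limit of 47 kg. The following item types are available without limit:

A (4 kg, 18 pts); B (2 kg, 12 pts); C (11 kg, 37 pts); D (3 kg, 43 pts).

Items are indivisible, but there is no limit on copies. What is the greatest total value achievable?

657 pts

Best value-per-unit is D at 43/3; filling with it alone gives 15×43 = 645.
Optimal mix: 1×B + 15×D → weight 47, value 657.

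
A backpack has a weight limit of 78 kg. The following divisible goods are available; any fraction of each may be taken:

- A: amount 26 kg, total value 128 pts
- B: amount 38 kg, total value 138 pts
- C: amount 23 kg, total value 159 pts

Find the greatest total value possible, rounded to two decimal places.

392.32

Take in order of value per unit:
- C (159/23 per unit): all 23 → value 159, running total 159.00
- A (128/26 per unit): all 26 → value 128, running total 287.00
- B (138/38 per unit): 29 of 38 → value 29×138/38 = 105.3158, running total 392.32
Total 392.32.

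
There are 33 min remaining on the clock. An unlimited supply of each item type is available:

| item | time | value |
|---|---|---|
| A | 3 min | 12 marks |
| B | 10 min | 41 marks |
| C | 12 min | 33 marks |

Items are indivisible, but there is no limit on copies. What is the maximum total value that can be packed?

135 marks

Best value-per-unit is B at 41/10; filling with it alone gives 3×41 = 123.
Optimal mix: 1×A + 3×B → time 33, value 135.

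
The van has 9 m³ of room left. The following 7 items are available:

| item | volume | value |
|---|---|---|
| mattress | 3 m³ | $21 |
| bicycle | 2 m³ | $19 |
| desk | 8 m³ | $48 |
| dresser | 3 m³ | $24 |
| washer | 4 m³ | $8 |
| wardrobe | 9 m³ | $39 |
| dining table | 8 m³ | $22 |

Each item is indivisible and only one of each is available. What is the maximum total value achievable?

Check high-value combinations within 9 m³:
- mattress+bicycle+dresser: volume 3+2+3=8, value 21+19+24=64
- bicycle+dresser+washer: volume 2+3+4=9, value 19+24+8=51
- desk: volume 8, value 48
- mattress+bicycle+washer: volume 3+2+4=9, value 21+19+8=48
- mattress+dresser: volume 3+3=6, value 21+24=45
Best: $64.

$64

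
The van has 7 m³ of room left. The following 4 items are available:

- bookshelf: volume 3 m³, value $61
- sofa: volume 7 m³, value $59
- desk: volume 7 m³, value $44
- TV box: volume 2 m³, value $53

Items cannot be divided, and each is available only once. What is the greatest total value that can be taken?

$114

Check high-value combinations within 7 m³:
- bookshelf+TV box: volume 3+2=5, value 61+53=114
- bookshelf: volume 3, value 61
- sofa: volume 7, value 59
- TV box: volume 2, value 53
- desk: volume 7, value 44
Best: $114.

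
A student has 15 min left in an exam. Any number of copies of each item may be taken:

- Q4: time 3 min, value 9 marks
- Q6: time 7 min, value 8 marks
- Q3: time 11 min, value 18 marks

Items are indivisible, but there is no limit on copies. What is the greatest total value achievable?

45 marks

Best value-per-unit is Q4 at 9/3, and filling with it alone uses time 5×3=15. No mix of the others beats 5×9 = 45.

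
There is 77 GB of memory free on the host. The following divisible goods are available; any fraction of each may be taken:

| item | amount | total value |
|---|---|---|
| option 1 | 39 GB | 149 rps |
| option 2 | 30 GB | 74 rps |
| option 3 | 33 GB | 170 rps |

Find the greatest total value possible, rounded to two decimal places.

Take in order of value per unit:
- option 3 (170/33 per unit): all 33 → value 170, running total 170.00
- option 1 (149/39 per unit): all 39 → value 149, running total 319.00
- option 2 (74/30 per unit): 5 of 30 → value 5×74/30 = 12.3333, running total 331.33
Total 331.33.

331.33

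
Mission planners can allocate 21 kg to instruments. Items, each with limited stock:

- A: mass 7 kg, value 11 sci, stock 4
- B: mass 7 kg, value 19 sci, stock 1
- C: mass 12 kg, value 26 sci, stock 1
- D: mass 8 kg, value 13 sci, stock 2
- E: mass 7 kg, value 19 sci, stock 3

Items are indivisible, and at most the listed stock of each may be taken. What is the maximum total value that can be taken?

57 sci

Best selections within mass 21 and stock limits:
- 3×E: mass 21, value 57
- 1×B + 2×E: mass 21, value 57
Best: 57 sci.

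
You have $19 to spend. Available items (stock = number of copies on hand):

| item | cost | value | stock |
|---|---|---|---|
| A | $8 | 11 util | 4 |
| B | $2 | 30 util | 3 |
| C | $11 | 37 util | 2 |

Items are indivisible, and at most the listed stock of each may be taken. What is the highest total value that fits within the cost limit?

Best selections within cost 19 and stock limits:
- 3×B + 1×C: cost 17, value 127
- 1×A + 3×B: cost 14, value 101
- 2×B + 1×C: cost 15, value 97
- 3×B: cost 6, value 90
Best: 127 util.

127 util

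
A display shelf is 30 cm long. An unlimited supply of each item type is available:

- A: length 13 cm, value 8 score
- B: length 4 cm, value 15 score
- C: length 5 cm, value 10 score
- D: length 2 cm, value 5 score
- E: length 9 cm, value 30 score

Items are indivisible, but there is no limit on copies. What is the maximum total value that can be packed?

Best value-per-unit is B at 15/4; filling with it alone gives 7×15 = 105.
Optimal mix: 7×B + 1×D → length 30, value 110.

110 score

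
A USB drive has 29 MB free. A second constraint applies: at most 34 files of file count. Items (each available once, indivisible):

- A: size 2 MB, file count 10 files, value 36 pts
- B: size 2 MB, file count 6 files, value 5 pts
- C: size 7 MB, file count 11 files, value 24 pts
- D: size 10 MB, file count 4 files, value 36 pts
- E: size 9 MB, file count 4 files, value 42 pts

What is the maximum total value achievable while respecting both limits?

138 pts

Feasible sets respecting both limits:
- A+C+D+E: size 28, file count 29, value 138
- A+B+D+E: size 23, file count 24, value 119
- A+D+E: size 21, file count 18, value 114
Best: 138 pts.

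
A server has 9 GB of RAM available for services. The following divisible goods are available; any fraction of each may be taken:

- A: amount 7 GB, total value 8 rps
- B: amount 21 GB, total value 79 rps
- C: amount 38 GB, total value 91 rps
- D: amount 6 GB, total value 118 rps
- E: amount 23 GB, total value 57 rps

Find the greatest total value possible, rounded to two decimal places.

129.29

Take in order of value per unit:
- D (118/6 per unit): all 6 → value 118, running total 118.00
- B (79/21 per unit): 3 of 21 → value 3×79/21 = 11.2857, running total 129.29
Total 129.29.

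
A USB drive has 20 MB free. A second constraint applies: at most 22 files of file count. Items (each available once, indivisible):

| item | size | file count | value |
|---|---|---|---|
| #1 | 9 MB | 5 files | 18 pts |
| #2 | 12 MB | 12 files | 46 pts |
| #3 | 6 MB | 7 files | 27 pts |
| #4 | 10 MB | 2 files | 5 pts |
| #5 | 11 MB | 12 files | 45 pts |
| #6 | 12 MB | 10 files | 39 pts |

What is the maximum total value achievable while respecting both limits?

73 pts

Feasible sets respecting both limits:
- #2+#3: size 18, file count 19, value 73
- #3+#5: size 17, file count 19, value 72
- #3+#6: size 18, file count 17, value 66
- #1+#5: size 20, file count 17, value 63
Best: 73 pts.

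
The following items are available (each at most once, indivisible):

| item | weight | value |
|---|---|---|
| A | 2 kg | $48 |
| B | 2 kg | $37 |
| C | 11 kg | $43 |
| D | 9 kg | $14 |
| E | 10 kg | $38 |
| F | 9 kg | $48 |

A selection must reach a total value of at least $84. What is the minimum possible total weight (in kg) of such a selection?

Subsets with value ≥ 84, sorted by total weight:
- A+B: weight 4, value 85
- A+F: weight 11, value 96
Minimum weight: 4 kg.

4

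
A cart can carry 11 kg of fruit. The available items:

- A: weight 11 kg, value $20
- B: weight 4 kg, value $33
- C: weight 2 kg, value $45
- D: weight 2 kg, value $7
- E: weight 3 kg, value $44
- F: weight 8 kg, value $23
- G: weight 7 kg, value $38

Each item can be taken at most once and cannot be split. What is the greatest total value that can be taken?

This is a 0/1 knapsack; check combinations near the capacity.
- B+C+D+E: weight 4+2+2+3=11, value 33+45+7+44=129
- B+C+E: weight 4+2+3=9, value 33+45+44=122
- C+D+E: weight 2+2+3=7, value 45+7+44=96
- C+D+G: weight 2+2+7=11, value 45+7+38=90
Best: $129.

$129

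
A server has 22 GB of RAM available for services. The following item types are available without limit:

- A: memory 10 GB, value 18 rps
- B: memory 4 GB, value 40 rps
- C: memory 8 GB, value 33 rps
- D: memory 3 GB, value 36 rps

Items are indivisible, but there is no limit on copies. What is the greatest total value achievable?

Best value-per-unit is D at 36/3; filling with it alone gives 7×36 = 252.
Optimal mix: 1×B + 6×D → memory 22, value 256.

256 rps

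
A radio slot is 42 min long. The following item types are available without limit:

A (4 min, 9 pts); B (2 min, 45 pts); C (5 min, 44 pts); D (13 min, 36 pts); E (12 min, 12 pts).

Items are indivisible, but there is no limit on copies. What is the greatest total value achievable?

Best value-per-unit is B at 45/2, and filling with it alone uses duration 21×2=42. No mix of the others beats 21×45 = 945.

945 pts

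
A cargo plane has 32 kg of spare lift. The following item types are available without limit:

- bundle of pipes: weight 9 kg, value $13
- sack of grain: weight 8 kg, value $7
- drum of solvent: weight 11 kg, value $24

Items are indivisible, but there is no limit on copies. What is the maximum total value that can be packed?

Best value-per-unit is drum of solvent at 24/11; filling with it alone gives 2×24 = 48.
Optimal mix: 1×bundle of pipes + 2×drum of solvent → weight 31, value 61.

$61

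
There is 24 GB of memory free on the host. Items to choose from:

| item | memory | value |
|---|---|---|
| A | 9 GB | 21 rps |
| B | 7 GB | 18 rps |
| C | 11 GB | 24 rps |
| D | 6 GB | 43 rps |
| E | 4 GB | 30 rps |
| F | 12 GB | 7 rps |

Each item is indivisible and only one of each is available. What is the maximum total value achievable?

This is a 0/1 knapsack; check combinations near the capacity.
- C+D+E: memory 11+6+4=21, value 24+43+30=97
- A+D+E: memory 9+6+4=19, value 21+43+30=94
- B+D+E: memory 7+6+4=17, value 18+43+30=91
Best: 97 rps.

97 rps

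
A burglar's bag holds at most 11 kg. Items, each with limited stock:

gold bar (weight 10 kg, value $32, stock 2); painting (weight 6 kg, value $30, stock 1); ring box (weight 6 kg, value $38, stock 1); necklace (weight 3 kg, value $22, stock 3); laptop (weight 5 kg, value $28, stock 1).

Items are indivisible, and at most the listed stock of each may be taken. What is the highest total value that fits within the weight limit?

$72

Best selections within weight 11 and stock limits:
- 2×necklace + 1×laptop: weight 11, value 72
- 3×necklace: weight 9, value 66
- 1×ring box + 1×laptop: weight 11, value 66
Best: $72.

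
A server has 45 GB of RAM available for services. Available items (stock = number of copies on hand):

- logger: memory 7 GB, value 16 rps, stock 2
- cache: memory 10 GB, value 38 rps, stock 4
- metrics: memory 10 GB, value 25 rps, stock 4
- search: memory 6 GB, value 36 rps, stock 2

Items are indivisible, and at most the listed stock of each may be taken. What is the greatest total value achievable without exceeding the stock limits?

Best selections within memory 45 and stock limits:
- 3×cache + 2×search: memory 42, value 186
- 2×cache + 1×metrics + 2×search: memory 42, value 173
- 1×logger + 3×cache + 1×search: memory 43, value 166
Best: 186 rps.

186 rps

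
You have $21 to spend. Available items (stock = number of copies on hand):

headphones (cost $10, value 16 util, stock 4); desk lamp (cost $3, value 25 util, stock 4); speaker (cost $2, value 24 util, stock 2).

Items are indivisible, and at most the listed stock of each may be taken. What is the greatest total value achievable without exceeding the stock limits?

148 util

Best selections within cost 21 and stock limits:
- 4×desk lamp + 2×speaker: cost 16, value 148
- 4×desk lamp + 1×speaker: cost 14, value 124
- 3×desk lamp + 2×speaker: cost 13, value 123
- 1×headphones + 3×desk lamp + 1×speaker: cost 21, value 115
Best: 148 util.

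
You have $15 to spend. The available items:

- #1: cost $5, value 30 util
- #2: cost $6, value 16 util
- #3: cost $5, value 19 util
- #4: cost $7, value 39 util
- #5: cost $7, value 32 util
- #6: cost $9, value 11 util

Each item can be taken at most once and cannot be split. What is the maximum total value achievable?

71 util

Check high-value combinations within $15:
- #4+#5: cost 7+7=14, value 39+32=71
- #1+#4: cost 5+7=12, value 30+39=69
- #1+#5: cost 5+7=12, value 30+32=62
- #3+#4: cost 5+7=12, value 19+39=58
Best: 71 util.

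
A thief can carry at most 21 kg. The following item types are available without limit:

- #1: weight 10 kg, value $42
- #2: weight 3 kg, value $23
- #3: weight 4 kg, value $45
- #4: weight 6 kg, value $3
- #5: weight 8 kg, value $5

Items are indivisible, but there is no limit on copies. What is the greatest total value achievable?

$225

Best value-per-unit is #3 at 45/4, and filling with it alone uses weight 5×4=20. No mix of the others beats 5×45 = 225.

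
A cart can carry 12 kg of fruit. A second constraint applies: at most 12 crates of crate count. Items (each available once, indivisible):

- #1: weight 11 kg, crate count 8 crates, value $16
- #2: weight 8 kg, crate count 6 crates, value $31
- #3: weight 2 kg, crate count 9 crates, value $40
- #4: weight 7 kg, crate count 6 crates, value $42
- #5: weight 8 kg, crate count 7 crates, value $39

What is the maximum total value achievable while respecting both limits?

$42

Feasible sets respecting both limits:
- #4: weight 7, crate count 6, value 42
- #3: weight 2, crate count 9, value 40
- #5: weight 8, crate count 7, value 39
Best: $42.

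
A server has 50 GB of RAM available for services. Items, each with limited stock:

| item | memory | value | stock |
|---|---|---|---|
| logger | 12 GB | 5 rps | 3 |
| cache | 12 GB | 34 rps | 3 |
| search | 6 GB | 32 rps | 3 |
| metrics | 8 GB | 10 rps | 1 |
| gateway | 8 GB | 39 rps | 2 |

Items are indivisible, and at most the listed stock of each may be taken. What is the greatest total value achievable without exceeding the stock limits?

208 rps

Top feasible selections:
- 1×cache + 3×search + 2×gateway: memory 46, value 208
- 2×cache + 3×search + 1×gateway: memory 50, value 203
- 1×cache + 2×search + 1×metrics + 2×gateway: memory 48, value 186
Best: 208 rps.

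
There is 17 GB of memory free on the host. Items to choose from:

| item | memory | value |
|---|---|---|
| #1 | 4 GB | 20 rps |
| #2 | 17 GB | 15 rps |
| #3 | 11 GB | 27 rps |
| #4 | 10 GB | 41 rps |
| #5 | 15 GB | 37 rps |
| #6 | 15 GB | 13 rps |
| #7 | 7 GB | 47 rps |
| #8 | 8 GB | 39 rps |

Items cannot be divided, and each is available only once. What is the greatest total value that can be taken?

88 rps

Check high-value combinations within 17 GB:
- #4+#7: memory 10+7=17, value 41+47=88
- #7+#8: memory 7+8=15, value 47+39=86
- #1+#7: memory 4+7=11, value 20+47=67
- #1+#4: memory 4+10=14, value 20+41=61
Best: 88 rps.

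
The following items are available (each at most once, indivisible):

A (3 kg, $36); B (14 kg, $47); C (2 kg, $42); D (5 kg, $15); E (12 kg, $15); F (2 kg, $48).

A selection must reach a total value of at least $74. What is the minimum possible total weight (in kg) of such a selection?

Subsets with value ≥ 74, sorted by total weight:
- C+F: weight 4, value 90
- A+F: weight 5, value 84
- A+C: weight 5, value 78
Minimum weight: 4 kg.

4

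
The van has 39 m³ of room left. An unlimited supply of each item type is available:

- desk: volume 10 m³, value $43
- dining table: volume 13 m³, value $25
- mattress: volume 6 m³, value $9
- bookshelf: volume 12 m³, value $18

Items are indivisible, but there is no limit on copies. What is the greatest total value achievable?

$138

Best value-per-unit is desk at 43/10; filling with it alone gives 3×43 = 129.
Optimal mix: 3×desk + 1×mattress → volume 36, value 138.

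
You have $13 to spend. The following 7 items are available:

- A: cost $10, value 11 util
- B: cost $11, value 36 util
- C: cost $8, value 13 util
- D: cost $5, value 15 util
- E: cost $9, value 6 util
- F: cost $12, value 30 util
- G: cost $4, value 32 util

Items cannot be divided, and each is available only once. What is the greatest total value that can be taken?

47 util

This is a 0/1 knapsack; check combinations near the capacity.
- D+G: cost 5+4=9, value 15+32=47
- C+G: cost 8+4=12, value 13+32=45
- E+G: cost 9+4=13, value 6+32=38
- B: cost 11, value 36
- G: cost 4, value 32
Best: 47 util.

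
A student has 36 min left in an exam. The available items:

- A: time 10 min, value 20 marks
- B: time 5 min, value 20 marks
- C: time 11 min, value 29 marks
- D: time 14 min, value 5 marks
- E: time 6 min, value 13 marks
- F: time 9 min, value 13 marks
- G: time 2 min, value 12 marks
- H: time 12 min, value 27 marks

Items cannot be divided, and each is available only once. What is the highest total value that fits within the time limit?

101 marks

This is a 0/1 knapsack; check combinations near the capacity.
- B+C+E+G+H: time 5+11+6+2+12=36, value 20+29+13+12+27=101
- A+B+C+E+G: time 10+5+11+6+2=34, value 20+20+29+13+12=94
- A+B+E+G+H: time 10+5+6+2+12=35, value 20+20+13+12+27=92
- B+C+E+H: time 5+11+6+12=34, value 20+29+13+27=89
Best: 101 marks.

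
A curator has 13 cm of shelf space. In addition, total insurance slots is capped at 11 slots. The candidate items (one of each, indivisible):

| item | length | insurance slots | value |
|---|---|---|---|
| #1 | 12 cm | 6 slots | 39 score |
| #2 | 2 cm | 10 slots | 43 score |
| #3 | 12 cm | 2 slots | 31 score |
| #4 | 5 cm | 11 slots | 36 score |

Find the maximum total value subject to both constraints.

43 score

Feasible sets respecting both limits:
- #2: length 2, insurance slots 10, value 43
- #1: length 12, insurance slots 6, value 39
- #4: length 5, insurance slots 11, value 36
Best: 43 score.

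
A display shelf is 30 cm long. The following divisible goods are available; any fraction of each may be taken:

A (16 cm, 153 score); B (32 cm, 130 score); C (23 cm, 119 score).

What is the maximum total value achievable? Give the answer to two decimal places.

225.43

Take in order of value per unit:
- A (153/16 per unit): all 16 → value 153, running total 153.00
- C (119/23 per unit): 14 of 23 → value 14×119/23 = 72.4348, running total 225.43
Total 225.43.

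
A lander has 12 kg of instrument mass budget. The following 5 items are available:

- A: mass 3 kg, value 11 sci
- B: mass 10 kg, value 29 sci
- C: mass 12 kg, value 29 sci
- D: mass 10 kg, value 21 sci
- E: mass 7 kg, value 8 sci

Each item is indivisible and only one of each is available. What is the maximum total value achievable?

Check high-value combinations within 12 kg:
- B: mass 10, value 29
- C: mass 12, value 29
- D: mass 10, value 21
- A+E: mass 3+7=10, value 11+8=19
- A: mass 3, value 11
Best: 29 sci.

29 sci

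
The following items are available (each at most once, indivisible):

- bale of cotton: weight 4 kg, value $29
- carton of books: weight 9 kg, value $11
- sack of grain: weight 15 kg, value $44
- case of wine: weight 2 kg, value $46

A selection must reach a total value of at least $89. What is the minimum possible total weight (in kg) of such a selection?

Subsets with value ≥ 89, sorted by total weight:
- sack of grain+case of wine: weight 17, value 90
- bale of cotton+sack of grain+case of wine: weight 21, value 119
- carton of books+sack of grain+case of wine: weight 26, value 101
Minimum weight: 17 kg.

17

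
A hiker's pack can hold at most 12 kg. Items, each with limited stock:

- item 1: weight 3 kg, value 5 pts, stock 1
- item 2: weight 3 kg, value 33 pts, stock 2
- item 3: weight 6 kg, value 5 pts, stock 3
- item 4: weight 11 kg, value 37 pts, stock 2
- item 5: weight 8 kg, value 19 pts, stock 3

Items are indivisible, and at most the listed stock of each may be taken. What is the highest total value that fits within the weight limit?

71 pts

Best selections within weight 12 and stock limits:
- 1×item 1 + 2×item 2: weight 9, value 71
- 2×item 2 + 1×item 3: weight 12, value 71
- 2×item 2: weight 6, value 66
- 1×item 2 + 1×item 5: weight 11, value 52
Best: 71 pts.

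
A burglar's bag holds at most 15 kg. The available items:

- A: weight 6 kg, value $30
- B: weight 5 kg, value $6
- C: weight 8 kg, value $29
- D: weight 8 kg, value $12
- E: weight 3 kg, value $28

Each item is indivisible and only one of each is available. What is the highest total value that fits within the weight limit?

$64

Check high-value combinations within 15 kg:
- A+B+E: weight 6+5+3=14, value 30+6+28=64
- A+C: weight 6+8=14, value 30+29=59
- A+E: weight 6+3=9, value 30+28=58
- C+E: weight 8+3=11, value 29+28=57
- A+D: weight 6+8=14, value 30+12=42
Best: $64.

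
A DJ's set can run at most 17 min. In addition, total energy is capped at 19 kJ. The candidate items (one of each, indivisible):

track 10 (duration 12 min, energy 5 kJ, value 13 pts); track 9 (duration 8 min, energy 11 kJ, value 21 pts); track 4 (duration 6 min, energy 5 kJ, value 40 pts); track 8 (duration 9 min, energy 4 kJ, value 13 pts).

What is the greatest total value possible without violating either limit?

61 pts

Feasible sets respecting both limits:
- track 9+track 4: duration 14, energy 16, value 61
- track 4+track 8: duration 15, energy 9, value 53
- track 4: duration 6, energy 5, value 40
- track 9+track 8: duration 17, energy 15, value 34
Best: 61 pts.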